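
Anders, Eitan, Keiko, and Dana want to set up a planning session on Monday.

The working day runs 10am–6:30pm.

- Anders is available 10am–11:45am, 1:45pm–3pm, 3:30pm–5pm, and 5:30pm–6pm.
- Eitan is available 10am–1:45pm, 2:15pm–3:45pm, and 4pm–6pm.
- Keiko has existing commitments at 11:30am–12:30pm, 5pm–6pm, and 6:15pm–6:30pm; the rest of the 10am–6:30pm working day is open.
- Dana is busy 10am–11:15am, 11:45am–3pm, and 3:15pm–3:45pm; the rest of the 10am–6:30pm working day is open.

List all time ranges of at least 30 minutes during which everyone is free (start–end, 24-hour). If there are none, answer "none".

Keiko free within 10:00–18:30: 10:00–11:30, 12:30–17:00, 18:00–18:15.
Dana free within 10:00–18:30: 11:15–11:45, 15:00–15:15, 15:45–18:30.
Anders ∩ Eitan: 10:00–11:45, 14:15–15:00, 15:30–15:45, 16:00–17:00, 17:30–18:00.
Anders ∩ Eitan ∩ Keiko: 10:00–11:30, 14:15–15:00, 15:30–15:45, 16:00–17:00.
Anders ∩ Eitan ∩ Keiko ∩ Dana: 11:15–11:30, 16:00–17:00.
Windows ≥ 30 min: 16:00–17:00.

16:00–17:00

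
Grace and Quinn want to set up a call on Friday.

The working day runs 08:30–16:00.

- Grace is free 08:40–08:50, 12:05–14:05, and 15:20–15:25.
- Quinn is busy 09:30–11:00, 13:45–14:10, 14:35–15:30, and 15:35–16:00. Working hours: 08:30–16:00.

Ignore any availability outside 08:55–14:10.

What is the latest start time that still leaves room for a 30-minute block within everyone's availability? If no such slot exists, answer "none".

Quinn free within 08:30–16:00: 08:30–09:30, 11:00–13:45, 14:10–14:35, 15:30–15:35.
Grace ∩ Quinn: 08:40–08:50, 12:05–13:45.
Restricted to 08:55–14:10: 12:05–13:45.
Windows ≥ 30 min: 12:05–13:45.
Latest start in the last window 12:05–13:45 is 13:45 − 30 min = 13:15.

13:15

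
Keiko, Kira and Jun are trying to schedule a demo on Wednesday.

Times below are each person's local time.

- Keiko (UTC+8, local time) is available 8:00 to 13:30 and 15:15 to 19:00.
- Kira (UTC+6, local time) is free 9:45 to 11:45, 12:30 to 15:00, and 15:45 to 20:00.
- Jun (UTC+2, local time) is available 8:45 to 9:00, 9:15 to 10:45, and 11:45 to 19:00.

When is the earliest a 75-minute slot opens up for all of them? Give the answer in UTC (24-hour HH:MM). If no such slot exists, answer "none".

07:15

Keiko → UTC: 00:00–05:30, 07:15–11:00.
Kira → UTC: 03:45–05:45, 06:30–09:00, 09:45–14:00.
Jun → UTC: 06:45–07:00, 07:15–08:45, 09:45–17:00.
Keiko ∩ Kira: 03:45–05:30, 07:15–09:00, 09:45–11:00.
Keiko ∩ Kira ∩ Jun: 07:15–08:45, 09:45–11:00.
Windows ≥ 75 min: 07:15–08:45, 09:45–11:00.
Earliest such window starts at 07:15.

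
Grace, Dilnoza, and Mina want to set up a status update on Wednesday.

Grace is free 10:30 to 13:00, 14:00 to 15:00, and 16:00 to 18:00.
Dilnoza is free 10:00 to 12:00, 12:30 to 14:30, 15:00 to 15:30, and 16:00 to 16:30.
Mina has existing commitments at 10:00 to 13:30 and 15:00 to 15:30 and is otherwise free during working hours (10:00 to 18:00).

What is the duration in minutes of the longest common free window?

30 minutes

Mina free within 10:00–18:00: 13:30–15:00, 15:30–18:00.
Grace ∩ Dilnoza: 10:30–12:00, 12:30–13:00, 14:00–14:30, 16:00–16:30.
Grace ∩ Dilnoza ∩ Mina: 14:00–14:30, 16:00–16:30.
Common window lengths: 30, 30 min; longest is 30.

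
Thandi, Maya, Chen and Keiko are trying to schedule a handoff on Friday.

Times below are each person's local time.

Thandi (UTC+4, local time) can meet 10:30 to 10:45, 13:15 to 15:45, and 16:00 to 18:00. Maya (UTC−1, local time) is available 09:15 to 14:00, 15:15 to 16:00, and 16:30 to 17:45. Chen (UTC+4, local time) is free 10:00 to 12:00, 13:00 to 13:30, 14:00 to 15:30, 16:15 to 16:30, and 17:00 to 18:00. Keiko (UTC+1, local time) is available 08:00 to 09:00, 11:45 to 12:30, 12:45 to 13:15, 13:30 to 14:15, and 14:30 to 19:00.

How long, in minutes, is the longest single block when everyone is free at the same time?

Thandi → UTC: 06:30–06:45, 09:15–11:45, 12:00–14:00.
Maya → UTC: 10:15–15:00, 16:15–17:00, 17:30–18:45.
Chen → UTC: 06:00–08:00, 09:00–09:30, 10:00–11:30, 12:15–12:30, 13:00–14:00.
Keiko → UTC: 07:00–08:00, 10:45–11:30, 11:45–12:15, 12:30–13:15, 13:30–18:00.
Thandi ∩ Maya: 10:15–11:45, 12:00–14:00.
Thandi ∩ Maya ∩ Chen: 10:15–11:30, 12:15–12:30, 13:00–14:00.
Thandi ∩ Maya ∩ Chen ∩ Keiko: 10:45–11:30, 13:00–13:15, 13:30–14:00.
Common window lengths: 45, 15, 30 min; longest is 45.

45 minutes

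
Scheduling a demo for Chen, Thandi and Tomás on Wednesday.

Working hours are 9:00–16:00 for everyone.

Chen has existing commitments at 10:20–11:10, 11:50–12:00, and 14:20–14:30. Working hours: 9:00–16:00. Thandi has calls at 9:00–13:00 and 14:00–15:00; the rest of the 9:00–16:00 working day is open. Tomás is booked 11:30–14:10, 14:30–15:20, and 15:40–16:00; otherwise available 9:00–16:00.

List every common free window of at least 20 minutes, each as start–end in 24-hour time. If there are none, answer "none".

15:20–15:40

Chen free within 09:00–16:00: 09:00–10:20, 11:10–11:50, 12:00–14:20, 14:30–16:00.
Thandi free within 09:00–16:00: 13:00–14:00, 15:00–16:00.
Tomás free within 09:00–16:00: 09:00–11:30, 14:10–14:30, 15:20–15:40.
Chen ∩ Thandi: 13:00–14:00, 15:00–16:00.
Chen ∩ Thandi ∩ Tomás: 15:20–15:40.
Windows ≥ 20 min: 15:20–15:40.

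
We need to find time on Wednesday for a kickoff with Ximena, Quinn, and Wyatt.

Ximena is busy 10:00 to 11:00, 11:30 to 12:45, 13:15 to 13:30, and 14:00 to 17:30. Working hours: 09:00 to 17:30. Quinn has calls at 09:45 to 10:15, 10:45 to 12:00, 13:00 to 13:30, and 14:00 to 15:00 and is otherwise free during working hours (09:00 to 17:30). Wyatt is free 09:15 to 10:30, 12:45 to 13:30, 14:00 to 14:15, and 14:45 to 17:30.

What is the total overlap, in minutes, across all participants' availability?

Ximena free within 09:00–17:30: 09:00–10:00, 11:00–11:30, 12:45–13:15, 13:30–14:00.
Quinn free within 09:00–17:30: 09:00–09:45, 10:15–10:45, 12:00–13:00, 13:30–14:00, 15:00–17:30.
Ximena ∩ Quinn: 09:00–09:45, 12:45–13:00, 13:30–14:00.
Ximena ∩ Quinn ∩ Wyatt: 09:15–09:45, 12:45–13:00.
Total common minutes: 30 + 15 = 45.

45 minutes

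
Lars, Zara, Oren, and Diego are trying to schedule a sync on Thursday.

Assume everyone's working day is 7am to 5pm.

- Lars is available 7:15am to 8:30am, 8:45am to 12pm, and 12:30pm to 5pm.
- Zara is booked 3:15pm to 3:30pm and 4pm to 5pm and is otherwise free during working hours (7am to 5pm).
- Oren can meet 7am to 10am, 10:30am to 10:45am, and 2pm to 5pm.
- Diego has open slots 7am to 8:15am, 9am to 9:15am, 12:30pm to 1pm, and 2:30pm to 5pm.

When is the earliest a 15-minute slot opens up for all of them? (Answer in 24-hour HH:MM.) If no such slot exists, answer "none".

Zara free within 07:00–17:00: 07:00–15:15, 15:30–16:00.
Lars ∩ Zara: 07:15–08:30, 08:45–12:00, 12:30–15:15, 15:30–16:00.
Lars ∩ Zara ∩ Oren: 07:15–08:30, 08:45–10:00, 10:30–10:45, 14:00–15:15, 15:30–16:00.
Lars ∩ Zara ∩ Oren ∩ Diego: 07:15–08:15, 09:00–09:15, 14:30–15:15, 15:30–16:00.
Windows ≥ 15 min: 07:15–08:15, 09:00–09:15, 14:30–15:15, 15:30–16:00.
Earliest such window starts at 07:15.

07:15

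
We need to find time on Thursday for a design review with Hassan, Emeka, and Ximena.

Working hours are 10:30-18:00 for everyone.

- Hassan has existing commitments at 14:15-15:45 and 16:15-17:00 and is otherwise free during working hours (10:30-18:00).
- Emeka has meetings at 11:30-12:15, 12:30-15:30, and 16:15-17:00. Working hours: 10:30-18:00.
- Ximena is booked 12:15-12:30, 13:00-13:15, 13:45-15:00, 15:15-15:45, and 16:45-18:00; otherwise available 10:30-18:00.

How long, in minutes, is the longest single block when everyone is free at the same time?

60 minutes

Hassan free within 10:30–18:00: 10:30–14:15, 15:45–16:15, 17:00–18:00.
Emeka free within 10:30–18:00: 10:30–11:30, 12:15–12:30, 15:30–16:15, 17:00–18:00.
Ximena free within 10:30–18:00: 10:30–12:15, 12:30–13:00, 13:15–13:45, 15:00–15:15, 15:45–16:45.
Hassan ∩ Emeka: 10:30–11:30, 12:15–12:30, 15:45–16:15, 17:00–18:00.
Hassan ∩ Emeka ∩ Ximena: 10:30–11:30, 15:45–16:15.
Common window lengths: 60, 30 min; longest is 60.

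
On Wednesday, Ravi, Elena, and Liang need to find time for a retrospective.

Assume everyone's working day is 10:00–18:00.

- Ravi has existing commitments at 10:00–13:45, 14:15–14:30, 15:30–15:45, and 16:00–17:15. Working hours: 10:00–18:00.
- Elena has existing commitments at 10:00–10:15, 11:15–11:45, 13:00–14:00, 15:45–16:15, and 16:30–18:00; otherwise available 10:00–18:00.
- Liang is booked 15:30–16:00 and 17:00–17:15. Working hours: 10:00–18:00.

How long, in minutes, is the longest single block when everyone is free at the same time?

60 minutes

Ravi free within 10:00–18:00: 13:45–14:15, 14:30–15:30, 15:45–16:00, 17:15–18:00.
Elena free within 10:00–18:00: 10:15–11:15, 11:45–13:00, 14:00–15:45, 16:15–16:30.
Liang free within 10:00–18:00: 10:00–15:30, 16:00–17:00, 17:15–18:00.
Ravi ∩ Elena: 14:00–14:15, 14:30–15:30.
Ravi ∩ Elena ∩ Liang: 14:00–14:15, 14:30–15:30.
Common window lengths: 15, 60 min; longest is 60.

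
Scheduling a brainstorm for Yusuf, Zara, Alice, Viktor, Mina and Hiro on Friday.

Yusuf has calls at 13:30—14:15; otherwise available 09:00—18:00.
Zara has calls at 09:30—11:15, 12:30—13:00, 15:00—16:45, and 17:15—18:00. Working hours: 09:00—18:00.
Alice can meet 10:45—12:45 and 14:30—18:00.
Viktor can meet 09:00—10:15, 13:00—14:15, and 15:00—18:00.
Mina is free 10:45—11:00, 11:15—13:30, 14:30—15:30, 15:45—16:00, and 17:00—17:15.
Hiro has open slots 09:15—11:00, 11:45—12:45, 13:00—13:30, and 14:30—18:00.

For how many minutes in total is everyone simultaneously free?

Yusuf free within 09:00–18:00: 09:00–13:30, 14:15–18:00.
Zara free within 09:00–18:00: 09:00–09:30, 11:15–12:30, 13:00–15:00, 16:45–17:15.
Yusuf ∩ Zara: 09:00–09:30, 11:15–12:30, 13:00–13:30, 14:15–15:00, 16:45–17:15.
Yusuf ∩ Zara ∩ Alice: 11:15–12:30, 14:30–15:00, 16:45–17:15.
Yusuf ∩ Zara ∩ Alice ∩ Viktor: 16:45–17:15.
Yusuf ∩ Zara ∩ Alice ∩ Viktor ∩ Mina: 17:00–17:15.
Yusuf ∩ Zara ∩ Alice ∩ Viktor ∩ Mina ∩ Hiro: 17:00–17:15.
Total common minutes: 15.

15 minutes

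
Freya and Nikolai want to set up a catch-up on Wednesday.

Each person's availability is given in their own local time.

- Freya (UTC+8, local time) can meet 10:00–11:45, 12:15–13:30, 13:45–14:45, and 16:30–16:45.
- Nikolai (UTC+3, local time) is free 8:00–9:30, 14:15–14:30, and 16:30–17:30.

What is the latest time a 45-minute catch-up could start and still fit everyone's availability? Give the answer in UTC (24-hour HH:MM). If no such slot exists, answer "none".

05:45

Freya → UTC: 02:00–03:45, 04:15–05:30, 05:45–06:45, 08:30–08:45.
Nikolai → UTC: 05:00–06:30, 11:15–11:30, 13:30–14:30.
Freya ∩ Nikolai: 05:00–05:30, 05:45–06:30.
Windows ≥ 45 min: 05:45–06:30.
Latest start in the last window 05:45–06:30 is 06:30 − 45 min = 05:45.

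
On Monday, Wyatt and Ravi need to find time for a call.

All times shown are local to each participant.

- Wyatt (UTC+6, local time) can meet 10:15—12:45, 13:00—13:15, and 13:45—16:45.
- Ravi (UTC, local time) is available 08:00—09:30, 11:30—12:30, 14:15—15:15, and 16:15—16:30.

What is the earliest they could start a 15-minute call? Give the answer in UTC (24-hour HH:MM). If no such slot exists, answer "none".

08:00

Wyatt → UTC: 04:15–06:45, 07:00–07:15, 07:45–10:45.
Ravi → UTC: 08:00–09:30, 11:30–12:30, 14:15–15:15, 16:15–16:30.
Wyatt ∩ Ravi: 08:00–09:30.
Windows ≥ 15 min: 08:00–09:30.
Earliest such window starts at 08:00.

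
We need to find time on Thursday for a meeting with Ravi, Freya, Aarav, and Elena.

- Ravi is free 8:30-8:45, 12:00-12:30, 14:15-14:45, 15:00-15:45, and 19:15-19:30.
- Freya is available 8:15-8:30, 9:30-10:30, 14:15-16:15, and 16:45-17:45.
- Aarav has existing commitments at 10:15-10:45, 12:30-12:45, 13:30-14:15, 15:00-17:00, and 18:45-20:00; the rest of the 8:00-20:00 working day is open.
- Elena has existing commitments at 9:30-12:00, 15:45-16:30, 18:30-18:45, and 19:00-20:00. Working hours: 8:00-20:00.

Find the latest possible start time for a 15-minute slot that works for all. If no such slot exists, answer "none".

14:30

Aarav free within 08:00–20:00: 08:00–10:15, 10:45–12:30, 12:45–13:30, 14:15–15:00, 17:00–18:45.
Elena free within 08:00–20:00: 08:00–09:30, 12:00–15:45, 16:30–18:30, 18:45–19:00.
Ravi ∩ Freya: 14:15–14:45, 15:00–15:45.
Ravi ∩ Freya ∩ Aarav: 14:15–14:45.
Ravi ∩ Freya ∩ Aarav ∩ Elena: 14:15–14:45.
Windows ≥ 15 min: 14:15–14:45.
Latest start in the last window 14:15–14:45 is 14:45 − 15 min = 14:30.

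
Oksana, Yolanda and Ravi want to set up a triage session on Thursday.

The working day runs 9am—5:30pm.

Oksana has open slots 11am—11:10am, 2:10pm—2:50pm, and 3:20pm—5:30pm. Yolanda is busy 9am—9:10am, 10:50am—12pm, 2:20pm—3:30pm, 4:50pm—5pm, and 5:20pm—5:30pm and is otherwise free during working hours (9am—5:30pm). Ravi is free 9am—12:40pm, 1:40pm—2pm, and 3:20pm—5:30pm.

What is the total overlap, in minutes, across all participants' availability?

100 minutes

Yolanda free within 09:00–17:30: 09:10–10:50, 12:00–14:20, 15:30–16:50, 17:00–17:20.
Oksana ∩ Yolanda: 14:10–14:20, 15:30–16:50, 17:00–17:20.
Oksana ∩ Yolanda ∩ Ravi: 15:30–16:50, 17:00–17:20.
Total common minutes: 80 + 20 = 100.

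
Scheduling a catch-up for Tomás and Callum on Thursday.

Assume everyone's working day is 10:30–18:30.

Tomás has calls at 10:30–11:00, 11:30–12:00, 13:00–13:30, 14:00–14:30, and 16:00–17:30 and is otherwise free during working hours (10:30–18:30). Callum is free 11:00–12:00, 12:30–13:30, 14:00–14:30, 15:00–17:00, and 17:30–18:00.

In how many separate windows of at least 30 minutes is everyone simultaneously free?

Tomás free within 10:30–18:30: 11:00–11:30, 12:00–13:00, 13:30–14:00, 14:30–16:00, 17:30–18:30.
Tomás ∩ Callum: 11:00–11:30, 12:30–13:00, 15:00–16:00, 17:30–18:00.
Windows ≥ 30 min: 11:00–11:30, 12:30–13:00, 15:00–16:00, 17:30–18:00.
That's 4 windows.

4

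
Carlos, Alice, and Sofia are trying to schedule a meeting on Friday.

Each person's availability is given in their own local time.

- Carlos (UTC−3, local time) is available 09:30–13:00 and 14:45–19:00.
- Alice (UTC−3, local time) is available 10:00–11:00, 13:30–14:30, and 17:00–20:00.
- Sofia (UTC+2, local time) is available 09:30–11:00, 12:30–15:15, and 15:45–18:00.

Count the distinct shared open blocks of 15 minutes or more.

Carlos → UTC: 12:30–16:00, 17:45–22:00.
Alice → UTC: 13:00–14:00, 16:30–17:30, 20:00–23:00.
Sofia → UTC: 07:30–09:00, 10:30–13:15, 13:45–16:00.
Carlos ∩ Alice: 13:00–14:00, 20:00–22:00.
Carlos ∩ Alice ∩ Sofia: 13:00–13:15, 13:45–14:00.
Windows ≥ 15 min: 13:00–13:15, 13:45–14:00.
That's 2 windows.

2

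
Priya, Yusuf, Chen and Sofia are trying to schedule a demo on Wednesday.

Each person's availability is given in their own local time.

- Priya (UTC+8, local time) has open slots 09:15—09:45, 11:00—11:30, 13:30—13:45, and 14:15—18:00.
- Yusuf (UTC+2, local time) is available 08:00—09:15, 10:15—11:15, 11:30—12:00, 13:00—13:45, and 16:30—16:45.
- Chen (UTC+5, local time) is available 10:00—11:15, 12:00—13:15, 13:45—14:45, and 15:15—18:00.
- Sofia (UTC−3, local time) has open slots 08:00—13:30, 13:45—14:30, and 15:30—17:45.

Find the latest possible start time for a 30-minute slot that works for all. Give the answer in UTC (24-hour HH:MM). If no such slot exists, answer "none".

Priya → UTC: 01:15–01:45, 03:00–03:30, 05:30–05:45, 06:15–10:00.
Yusuf → UTC: 06:00–07:15, 08:15–09:15, 09:30–10:00, 11:00–11:45, 14:30–14:45.
Chen → UTC: 05:00–06:15, 07:00–08:15, 08:45–09:45, 10:15–13:00.
Sofia → UTC: 11:00–16:30, 16:45–17:30, 18:30–20:45.
Priya ∩ Yusuf: 06:15–07:15, 08:15–09:15, 09:30–10:00.
Priya ∩ Yusuf ∩ Chen: 07:00–07:15, 08:45–09:15, 09:30–09:45.
Priya ∩ Yusuf ∩ Chen ∩ Sofia: (none).
Windows ≥ 30 min: (none).

none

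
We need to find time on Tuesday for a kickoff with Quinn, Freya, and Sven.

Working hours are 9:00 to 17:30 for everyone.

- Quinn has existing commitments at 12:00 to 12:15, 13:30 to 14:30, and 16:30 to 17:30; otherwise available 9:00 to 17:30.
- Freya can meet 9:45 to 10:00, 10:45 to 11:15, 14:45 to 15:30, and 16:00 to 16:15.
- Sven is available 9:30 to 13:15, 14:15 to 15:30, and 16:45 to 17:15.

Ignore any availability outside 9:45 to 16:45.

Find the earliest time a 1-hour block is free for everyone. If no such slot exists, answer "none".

none

Quinn free within 09:00–17:30: 09:00–12:00, 12:15–13:30, 14:30–16:30.
Quinn ∩ Freya: 09:45–10:00, 10:45–11:15, 14:45–15:30, 16:00–16:15.
Quinn ∩ Freya ∩ Sven: 09:45–10:00, 10:45–11:15, 14:45–15:30.
Restricted to 09:45–16:45: 09:45–10:00, 10:45–11:15, 14:45–15:30.
Windows ≥ 60 min: (none).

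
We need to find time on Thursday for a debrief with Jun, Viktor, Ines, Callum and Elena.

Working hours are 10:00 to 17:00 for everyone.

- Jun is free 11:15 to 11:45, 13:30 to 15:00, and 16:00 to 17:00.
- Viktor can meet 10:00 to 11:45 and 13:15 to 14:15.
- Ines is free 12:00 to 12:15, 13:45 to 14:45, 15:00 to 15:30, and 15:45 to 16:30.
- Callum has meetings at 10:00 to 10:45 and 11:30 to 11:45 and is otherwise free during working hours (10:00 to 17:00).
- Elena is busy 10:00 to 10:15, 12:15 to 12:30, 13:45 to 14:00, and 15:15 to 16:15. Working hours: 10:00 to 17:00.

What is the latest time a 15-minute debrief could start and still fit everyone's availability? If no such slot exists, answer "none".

Callum free within 10:00–17:00: 10:45–11:30, 11:45–17:00.
Elena free within 10:00–17:00: 10:15–12:15, 12:30–13:45, 14:00–15:15, 16:15–17:00.
Jun ∩ Viktor: 11:15–11:45, 13:30–14:15.
Jun ∩ Viktor ∩ Ines: 13:45–14:15.
Jun ∩ Viktor ∩ Ines ∩ Callum: 13:45–14:15.
Jun ∩ Viktor ∩ Ines ∩ Callum ∩ Elena: 14:00–14:15.
Windows ≥ 15 min: 14:00–14:15.
Latest start in the last window 14:00–14:15 is 14:15 − 15 min = 14:00.

14:00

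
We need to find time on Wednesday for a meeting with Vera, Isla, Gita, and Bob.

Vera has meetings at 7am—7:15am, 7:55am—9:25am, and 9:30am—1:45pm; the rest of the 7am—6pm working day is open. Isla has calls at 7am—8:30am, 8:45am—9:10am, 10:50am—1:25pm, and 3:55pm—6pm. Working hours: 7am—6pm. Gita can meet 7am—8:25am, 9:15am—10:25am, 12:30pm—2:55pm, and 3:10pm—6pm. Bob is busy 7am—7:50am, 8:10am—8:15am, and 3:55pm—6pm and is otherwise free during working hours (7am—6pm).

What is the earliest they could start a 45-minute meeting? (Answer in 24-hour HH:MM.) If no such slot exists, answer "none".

13:45

Vera free within 07:00–18:00: 07:15–07:55, 09:25–09:30, 13:45–18:00.
Isla free within 07:00–18:00: 08:30–08:45, 09:10–10:50, 13:25–15:55.
Bob free within 07:00–18:00: 07:50–08:10, 08:15–15:55.
Vera ∩ Isla: 09:25–09:30, 13:45–15:55.
Vera ∩ Isla ∩ Gita: 09:25–09:30, 13:45–14:55, 15:10–15:55.
Vera ∩ Isla ∩ Gita ∩ Bob: 09:25–09:30, 13:45–14:55, 15:10–15:55.
Windows ≥ 45 min: 13:45–14:55, 15:10–15:55.
Earliest such window starts at 13:45.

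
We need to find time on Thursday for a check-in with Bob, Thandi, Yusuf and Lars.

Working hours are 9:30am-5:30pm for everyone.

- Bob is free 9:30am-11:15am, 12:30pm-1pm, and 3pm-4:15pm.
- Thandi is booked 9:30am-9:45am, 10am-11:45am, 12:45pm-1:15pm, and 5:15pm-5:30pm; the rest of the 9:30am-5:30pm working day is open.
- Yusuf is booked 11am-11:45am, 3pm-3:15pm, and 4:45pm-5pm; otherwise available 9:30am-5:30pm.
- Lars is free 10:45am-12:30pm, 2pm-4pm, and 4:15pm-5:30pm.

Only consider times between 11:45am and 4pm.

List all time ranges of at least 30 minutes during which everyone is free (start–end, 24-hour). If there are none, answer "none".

Thandi free within 09:30–17:30: 09:45–10:00, 11:45–12:45, 13:15–17:15.
Yusuf free within 09:30–17:30: 09:30–11:00, 11:45–15:00, 15:15–16:45, 17:00–17:30.
Bob ∩ Thandi: 09:45–10:00, 12:30–12:45, 15:00–16:15.
Bob ∩ Thandi ∩ Yusuf: 09:45–10:00, 12:30–12:45, 15:15–16:15.
Bob ∩ Thandi ∩ Yusuf ∩ Lars: 15:15–16:00.
Restricted to 11:45–16:00: 15:15–16:00.
Windows ≥ 30 min: 15:15–16:00.

15:15–16:00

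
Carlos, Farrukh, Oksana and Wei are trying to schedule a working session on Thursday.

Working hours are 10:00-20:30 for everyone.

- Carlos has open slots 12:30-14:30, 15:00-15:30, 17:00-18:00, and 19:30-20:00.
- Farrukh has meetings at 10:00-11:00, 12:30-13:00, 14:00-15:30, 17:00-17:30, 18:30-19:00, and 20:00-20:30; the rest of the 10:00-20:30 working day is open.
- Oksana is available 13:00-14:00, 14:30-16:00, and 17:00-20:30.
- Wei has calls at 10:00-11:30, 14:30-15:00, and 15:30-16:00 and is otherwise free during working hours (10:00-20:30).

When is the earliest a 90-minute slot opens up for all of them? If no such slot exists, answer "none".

Farrukh free within 10:00–20:30: 11:00–12:30, 13:00–14:00, 15:30–17:00, 17:30–18:30, 19:00–20:00.
Wei free within 10:00–20:30: 11:30–14:30, 15:00–15:30, 16:00–20:30.
Carlos ∩ Farrukh: 13:00–14:00, 17:30–18:00, 19:30–20:00.
Carlos ∩ Farrukh ∩ Oksana: 13:00–14:00, 17:30–18:00, 19:30–20:00.
Carlos ∩ Farrukh ∩ Oksana ∩ Wei: 13:00–14:00, 17:30–18:00, 19:30–20:00.
Windows ≥ 90 min: (none).

none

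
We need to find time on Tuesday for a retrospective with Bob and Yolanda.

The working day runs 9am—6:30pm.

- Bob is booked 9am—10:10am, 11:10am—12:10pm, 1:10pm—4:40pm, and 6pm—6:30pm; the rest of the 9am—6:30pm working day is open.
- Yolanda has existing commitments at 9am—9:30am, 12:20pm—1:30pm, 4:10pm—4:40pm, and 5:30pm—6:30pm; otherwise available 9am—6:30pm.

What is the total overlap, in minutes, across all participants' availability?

120 minutes

Bob free within 09:00–18:30: 10:10–11:10, 12:10–13:10, 16:40–18:00.
Yolanda free within 09:00–18:30: 09:30–12:20, 13:30–16:10, 16:40–17:30.
Bob ∩ Yolanda: 10:10–11:10, 12:10–12:20, 16:40–17:30.
Total common minutes: 60 + 10 + 50 = 120.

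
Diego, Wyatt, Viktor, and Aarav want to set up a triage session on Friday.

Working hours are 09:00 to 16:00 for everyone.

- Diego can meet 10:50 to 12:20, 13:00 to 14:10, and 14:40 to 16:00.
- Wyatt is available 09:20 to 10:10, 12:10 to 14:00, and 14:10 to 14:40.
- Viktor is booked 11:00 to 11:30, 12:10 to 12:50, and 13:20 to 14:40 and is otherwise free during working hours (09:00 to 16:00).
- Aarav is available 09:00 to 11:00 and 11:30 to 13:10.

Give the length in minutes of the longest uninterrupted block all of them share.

10 minutes

Viktor free within 09:00–16:00: 09:00–11:00, 11:30–12:10, 12:50–13:20, 14:40–16:00.
Diego ∩ Wyatt: 12:10–12:20, 13:00–14:00.
Diego ∩ Wyatt ∩ Viktor: 13:00–13:20.
Diego ∩ Wyatt ∩ Viktor ∩ Aarav: 13:00–13:10.
Single common window of 10 minutes.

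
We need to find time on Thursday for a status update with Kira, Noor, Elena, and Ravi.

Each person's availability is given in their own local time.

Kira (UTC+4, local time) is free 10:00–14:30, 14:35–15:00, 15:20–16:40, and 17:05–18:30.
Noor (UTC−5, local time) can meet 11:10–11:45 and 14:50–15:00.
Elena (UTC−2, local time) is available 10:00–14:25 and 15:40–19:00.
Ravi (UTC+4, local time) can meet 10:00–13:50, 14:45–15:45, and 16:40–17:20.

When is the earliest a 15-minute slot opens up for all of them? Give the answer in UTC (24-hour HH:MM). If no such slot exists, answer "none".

Kira → UTC: 06:00–10:30, 10:35–11:00, 11:20–12:40, 13:05–14:30.
Noor → UTC: 16:10–16:45, 19:50–20:00.
Elena → UTC: 12:00–16:25, 17:40–21:00.
Ravi → UTC: 06:00–09:50, 10:45–11:45, 12:40–13:20.
Kira ∩ Noor: (none).
Kira ∩ Noor ∩ Elena: (none).
Kira ∩ Noor ∩ Elena ∩ Ravi: (none).
Windows ≥ 15 min: (none).

none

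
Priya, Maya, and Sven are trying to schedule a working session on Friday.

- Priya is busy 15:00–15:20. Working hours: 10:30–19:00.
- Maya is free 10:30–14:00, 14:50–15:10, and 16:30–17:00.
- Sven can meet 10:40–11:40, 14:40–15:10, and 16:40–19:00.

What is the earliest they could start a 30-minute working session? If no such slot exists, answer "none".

Priya free within 10:30–19:00: 10:30–15:00, 15:20–19:00.
Priya ∩ Maya: 10:30–14:00, 14:50–15:00, 16:30–17:00.
Priya ∩ Maya ∩ Sven: 10:40–11:40, 14:50–15:00, 16:40–17:00.
Windows ≥ 30 min: 10:40–11:40.
Earliest such window starts at 10:40.

10:40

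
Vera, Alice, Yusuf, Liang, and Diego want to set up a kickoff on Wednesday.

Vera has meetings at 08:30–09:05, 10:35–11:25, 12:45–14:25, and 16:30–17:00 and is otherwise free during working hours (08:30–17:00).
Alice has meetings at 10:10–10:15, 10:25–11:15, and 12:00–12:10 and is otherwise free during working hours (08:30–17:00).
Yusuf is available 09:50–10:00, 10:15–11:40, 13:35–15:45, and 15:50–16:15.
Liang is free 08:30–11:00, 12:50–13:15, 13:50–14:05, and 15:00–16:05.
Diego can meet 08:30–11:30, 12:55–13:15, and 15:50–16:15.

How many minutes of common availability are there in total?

35 minutes

Vera free within 08:30–17:00: 09:05–10:35, 11:25–12:45, 14:25–16:30.
Alice free within 08:30–17:00: 08:30–10:10, 10:15–10:25, 11:15–12:00, 12:10–17:00.
Vera ∩ Alice: 09:05–10:10, 10:15–10:25, 11:25–12:00, 12:10–12:45, 14:25–16:30.
Vera ∩ Alice ∩ Yusuf: 09:50–10:00, 10:15–10:25, 11:25–11:40, 14:25–15:45, 15:50–16:15.
Vera ∩ Alice ∩ Yusuf ∩ Liang: 09:50–10:00, 10:15–10:25, 15:00–15:45, 15:50–16:05.
Vera ∩ Alice ∩ Yusuf ∩ Liang ∩ Diego: 09:50–10:00, 10:15–10:25, 15:50–16:05.
Total common minutes: 10 + 10 + 15 = 35.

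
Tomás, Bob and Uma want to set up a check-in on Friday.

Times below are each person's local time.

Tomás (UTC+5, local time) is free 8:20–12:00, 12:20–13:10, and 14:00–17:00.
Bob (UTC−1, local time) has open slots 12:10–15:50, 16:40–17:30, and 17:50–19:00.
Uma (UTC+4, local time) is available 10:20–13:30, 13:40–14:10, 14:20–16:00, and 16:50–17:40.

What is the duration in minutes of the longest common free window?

0 minutes

Tomás → UTC: 03:20–07:00, 07:20–08:10, 09:00–12:00.
Bob → UTC: 13:10–16:50, 17:40–18:30, 18:50–20:00.
Uma → UTC: 06:20–09:30, 09:40–10:10, 10:20–12:00, 12:50–13:40.
Tomás ∩ Bob: (none).
Tomás ∩ Bob ∩ Uma: (none).
No common window.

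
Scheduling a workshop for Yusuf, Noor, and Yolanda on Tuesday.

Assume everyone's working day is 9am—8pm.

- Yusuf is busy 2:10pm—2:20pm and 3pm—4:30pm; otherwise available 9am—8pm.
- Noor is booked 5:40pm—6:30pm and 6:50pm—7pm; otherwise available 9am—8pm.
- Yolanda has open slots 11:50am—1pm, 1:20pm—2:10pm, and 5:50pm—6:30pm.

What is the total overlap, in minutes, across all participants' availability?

120 minutes

Yusuf free within 09:00–20:00: 09:00–14:10, 14:20–15:00, 16:30–20:00.
Noor free within 09:00–20:00: 09:00–17:40, 18:30–18:50, 19:00–20:00.
Yusuf ∩ Noor: 09:00–14:10, 14:20–15:00, 16:30–17:40, 18:30–18:50, 19:00–20:00.
Yusuf ∩ Noor ∩ Yolanda: 11:50–13:00, 13:20–14:10.
Total common minutes: 70 + 50 = 120.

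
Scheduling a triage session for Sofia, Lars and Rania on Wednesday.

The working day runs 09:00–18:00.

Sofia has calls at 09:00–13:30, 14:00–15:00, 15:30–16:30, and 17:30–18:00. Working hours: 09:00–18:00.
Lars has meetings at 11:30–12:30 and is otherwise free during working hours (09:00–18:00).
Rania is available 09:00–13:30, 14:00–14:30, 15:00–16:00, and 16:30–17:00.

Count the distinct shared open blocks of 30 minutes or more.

Sofia free within 09:00–18:00: 13:30–14:00, 15:00–15:30, 16:30–17:30.
Lars free within 09:00–18:00: 09:00–11:30, 12:30–18:00.
Sofia ∩ Lars: 13:30–14:00, 15:00–15:30, 16:30–17:30.
Sofia ∩ Lars ∩ Rania: 15:00–15:30, 16:30–17:00.
Windows ≥ 30 min: 15:00–15:30, 16:30–17:00.
That's 2 windows.

2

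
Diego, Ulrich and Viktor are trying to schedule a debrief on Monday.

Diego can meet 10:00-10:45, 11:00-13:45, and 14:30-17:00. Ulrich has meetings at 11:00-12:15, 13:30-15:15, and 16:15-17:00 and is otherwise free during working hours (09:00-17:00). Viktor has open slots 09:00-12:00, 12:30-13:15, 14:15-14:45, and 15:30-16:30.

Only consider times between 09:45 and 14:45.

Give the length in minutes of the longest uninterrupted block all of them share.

Ulrich free within 09:00–17:00: 09:00–11:00, 12:15–13:30, 15:15–16:15.
Diego ∩ Ulrich: 10:00–10:45, 12:15–13:30, 15:15–16:15.
Diego ∩ Ulrich ∩ Viktor: 10:00–10:45, 12:30–13:15, 15:30–16:15.
Restricted to 09:45–14:45: 10:00–10:45, 12:30–13:15.
Common window lengths: 45, 45 min; longest is 45.

45 minutes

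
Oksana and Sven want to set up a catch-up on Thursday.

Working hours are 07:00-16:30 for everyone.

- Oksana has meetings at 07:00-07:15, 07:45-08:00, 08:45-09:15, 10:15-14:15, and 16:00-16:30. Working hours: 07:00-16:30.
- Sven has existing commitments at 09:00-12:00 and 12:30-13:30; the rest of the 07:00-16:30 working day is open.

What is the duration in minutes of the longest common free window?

105 minutes

Oksana free within 07:00–16:30: 07:15–07:45, 08:00–08:45, 09:15–10:15, 14:15–16:00.
Sven free within 07:00–16:30: 07:00–09:00, 12:00–12:30, 13:30–16:30.
Oksana ∩ Sven: 07:15–07:45, 08:00–08:45, 14:15–16:00.
Common window lengths: 30, 45, 105 min; longest is 105.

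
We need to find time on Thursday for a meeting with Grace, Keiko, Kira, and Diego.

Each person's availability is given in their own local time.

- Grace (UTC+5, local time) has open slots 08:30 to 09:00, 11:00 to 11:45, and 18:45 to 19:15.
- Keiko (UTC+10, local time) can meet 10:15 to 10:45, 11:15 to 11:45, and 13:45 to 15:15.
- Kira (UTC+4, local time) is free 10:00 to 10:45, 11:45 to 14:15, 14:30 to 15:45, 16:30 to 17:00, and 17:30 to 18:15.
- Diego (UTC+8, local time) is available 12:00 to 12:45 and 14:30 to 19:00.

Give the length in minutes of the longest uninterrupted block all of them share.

Grace → UTC: 03:30–04:00, 06:00–06:45, 13:45–14:15.
Keiko → UTC: 00:15–00:45, 01:15–01:45, 03:45–05:15.
Kira → UTC: 06:00–06:45, 07:45–10:15, 10:30–11:45, 12:30–13:00, 13:30–14:15.
Diego → UTC: 04:00–04:45, 06:30–11:00.
Grace ∩ Keiko: 03:45–04:00.
Grace ∩ Keiko ∩ Kira: (none).
Grace ∩ Keiko ∩ Kira ∩ Diego: (none).
No common window.

0 minutes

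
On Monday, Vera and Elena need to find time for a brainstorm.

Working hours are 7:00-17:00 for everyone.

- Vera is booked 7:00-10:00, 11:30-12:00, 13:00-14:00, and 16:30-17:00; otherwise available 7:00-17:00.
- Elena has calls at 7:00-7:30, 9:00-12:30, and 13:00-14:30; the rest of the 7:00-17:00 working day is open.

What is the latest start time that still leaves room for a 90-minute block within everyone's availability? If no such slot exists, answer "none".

Vera free within 07:00–17:00: 10:00–11:30, 12:00–13:00, 14:00–16:30.
Elena free within 07:00–17:00: 07:30–09:00, 12:30–13:00, 14:30–17:00.
Vera ∩ Elena: 12:30–13:00, 14:30–16:30.
Windows ≥ 90 min: 14:30–16:30.
Latest start in the last window 14:30–16:30 is 16:30 − 90 min = 15:00.

15:00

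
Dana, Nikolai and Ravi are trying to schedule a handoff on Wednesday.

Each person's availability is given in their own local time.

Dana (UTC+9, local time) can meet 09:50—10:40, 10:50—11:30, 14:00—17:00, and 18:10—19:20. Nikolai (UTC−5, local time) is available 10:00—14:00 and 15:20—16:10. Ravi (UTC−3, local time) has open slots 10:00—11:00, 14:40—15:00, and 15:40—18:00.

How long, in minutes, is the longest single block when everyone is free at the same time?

0 minutes

Dana → UTC: 00:50–01:40, 01:50–02:30, 05:00–08:00, 09:10–10:20.
Nikolai → UTC: 15:00–19:00, 20:20–21:10.
Ravi → UTC: 13:00–14:00, 17:40–18:00, 18:40–21:00.
Dana ∩ Nikolai: (none).
Dana ∩ Nikolai ∩ Ravi: (none).
No common window.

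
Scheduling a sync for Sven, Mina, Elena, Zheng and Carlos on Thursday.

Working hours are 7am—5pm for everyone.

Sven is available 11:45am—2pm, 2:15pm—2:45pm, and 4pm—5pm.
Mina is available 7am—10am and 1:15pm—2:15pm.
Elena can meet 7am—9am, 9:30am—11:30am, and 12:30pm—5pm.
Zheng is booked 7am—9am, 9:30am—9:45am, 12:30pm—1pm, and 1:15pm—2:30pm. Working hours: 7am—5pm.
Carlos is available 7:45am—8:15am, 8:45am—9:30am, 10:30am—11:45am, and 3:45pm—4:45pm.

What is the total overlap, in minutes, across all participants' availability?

0 minutes

Zheng free within 07:00–17:00: 09:00–09:30, 09:45–12:30, 13:00–13:15, 14:30–17:00.
Sven ∩ Mina: 13:15–14:00.
Sven ∩ Mina ∩ Elena: 13:15–14:00.
Sven ∩ Mina ∩ Elena ∩ Zheng: (none).
Sven ∩ Mina ∩ Elena ∩ Zheng ∩ Carlos: (none).
Total common minutes: 0.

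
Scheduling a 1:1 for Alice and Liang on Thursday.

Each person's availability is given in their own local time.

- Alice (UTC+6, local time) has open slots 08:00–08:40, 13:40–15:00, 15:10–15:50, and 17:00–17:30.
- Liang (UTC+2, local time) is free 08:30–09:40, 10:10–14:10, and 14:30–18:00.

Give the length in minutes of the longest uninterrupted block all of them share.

50 minutes

Alice → UTC: 02:00–02:40, 07:40–09:00, 09:10–09:50, 11:00–11:30.
Liang → UTC: 06:30–07:40, 08:10–12:10, 12:30–16:00.
Alice ∩ Liang: 08:10–09:00, 09:10–09:50, 11:00–11:30.
Common window lengths: 50, 40, 30 min; longest is 50.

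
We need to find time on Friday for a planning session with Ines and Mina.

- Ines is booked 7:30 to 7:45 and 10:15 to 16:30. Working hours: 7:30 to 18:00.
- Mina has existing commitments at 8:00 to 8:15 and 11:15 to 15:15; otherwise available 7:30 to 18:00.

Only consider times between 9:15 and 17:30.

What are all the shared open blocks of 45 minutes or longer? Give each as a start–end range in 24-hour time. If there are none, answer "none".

Ines free within 07:30–18:00: 07:45–10:15, 16:30–18:00.
Mina free within 07:30–18:00: 07:30–08:00, 08:15–11:15, 15:15–18:00.
Ines ∩ Mina: 07:45–08:00, 08:15–10:15, 16:30–18:00.
Restricted to 09:15–17:30: 09:15–10:15, 16:30–17:30.
Windows ≥ 45 min: 09:15–10:15, 16:30–17:30.

09:15–10:15, 16:30–17:30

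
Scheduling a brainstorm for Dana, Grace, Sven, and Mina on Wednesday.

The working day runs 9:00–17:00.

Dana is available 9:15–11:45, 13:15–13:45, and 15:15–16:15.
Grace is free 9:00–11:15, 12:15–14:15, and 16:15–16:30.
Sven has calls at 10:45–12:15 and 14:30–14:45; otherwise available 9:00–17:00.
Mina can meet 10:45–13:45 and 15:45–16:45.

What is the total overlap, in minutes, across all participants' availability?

30 minutes

Sven free within 09:00–17:00: 09:00–10:45, 12:15–14:30, 14:45–17:00.
Dana ∩ Grace: 09:15–11:15, 13:15–13:45.
Dana ∩ Grace ∩ Sven: 09:15–10:45, 13:15–13:45.
Dana ∩ Grace ∩ Sven ∩ Mina: 13:15–13:45.
Total common minutes: 30.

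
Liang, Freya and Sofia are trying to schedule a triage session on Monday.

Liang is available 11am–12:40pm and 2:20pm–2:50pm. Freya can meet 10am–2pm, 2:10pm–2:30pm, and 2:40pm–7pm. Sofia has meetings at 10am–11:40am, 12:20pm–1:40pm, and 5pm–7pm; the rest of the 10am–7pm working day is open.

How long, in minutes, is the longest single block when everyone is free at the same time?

40 minutes

Sofia free within 10:00–19:00: 11:40–12:20, 13:40–17:00.
Liang ∩ Freya: 11:00–12:40, 14:20–14:30, 14:40–14:50.
Liang ∩ Freya ∩ Sofia: 11:40–12:20, 14:20–14:30, 14:40–14:50.
Common window lengths: 40, 10, 10 min; longest is 40.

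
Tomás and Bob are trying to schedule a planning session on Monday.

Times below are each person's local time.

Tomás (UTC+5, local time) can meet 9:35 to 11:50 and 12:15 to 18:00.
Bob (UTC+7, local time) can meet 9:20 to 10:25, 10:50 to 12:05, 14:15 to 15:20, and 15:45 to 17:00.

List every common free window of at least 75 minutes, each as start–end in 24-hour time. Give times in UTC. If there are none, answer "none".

Tomás → UTC: 04:35–06:50, 07:15–13:00.
Bob → UTC: 02:20–03:25, 03:50–05:05, 07:15–08:20, 08:45–10:00.
Tomás ∩ Bob: 04:35–05:05, 07:15–08:20, 08:45–10:00.
Windows ≥ 75 min: 08:45–10:00.

08:45–10:00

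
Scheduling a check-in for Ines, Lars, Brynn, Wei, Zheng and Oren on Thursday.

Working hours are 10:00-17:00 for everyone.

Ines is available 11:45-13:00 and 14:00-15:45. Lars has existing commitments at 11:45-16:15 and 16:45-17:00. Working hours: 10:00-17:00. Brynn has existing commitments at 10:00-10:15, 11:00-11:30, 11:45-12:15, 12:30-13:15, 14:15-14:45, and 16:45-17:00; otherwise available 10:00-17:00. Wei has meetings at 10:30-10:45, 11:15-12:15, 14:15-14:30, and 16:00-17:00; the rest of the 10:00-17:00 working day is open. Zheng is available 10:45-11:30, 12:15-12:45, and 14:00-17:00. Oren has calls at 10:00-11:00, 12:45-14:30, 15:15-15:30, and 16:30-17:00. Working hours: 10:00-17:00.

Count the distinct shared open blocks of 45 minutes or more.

0

Lars free within 10:00–17:00: 10:00–11:45, 16:15–16:45.
Brynn free within 10:00–17:00: 10:15–11:00, 11:30–11:45, 12:15–12:30, 13:15–14:15, 14:45–16:45.
Wei free within 10:00–17:00: 10:00–10:30, 10:45–11:15, 12:15–14:15, 14:30–16:00.
Oren free within 10:00–17:00: 11:00–12:45, 14:30–15:15, 15:30–16:30.
Ines ∩ Lars: (none).
Ines ∩ Lars ∩ Brynn: (none).
Ines ∩ Lars ∩ Brynn ∩ Wei: (none).
Ines ∩ Lars ∩ Brynn ∩ Wei ∩ Zheng: (none).
Ines ∩ Lars ∩ Brynn ∩ Wei ∩ Zheng ∩ Oren: (none).
Windows ≥ 45 min: (none).
That's 0 windows.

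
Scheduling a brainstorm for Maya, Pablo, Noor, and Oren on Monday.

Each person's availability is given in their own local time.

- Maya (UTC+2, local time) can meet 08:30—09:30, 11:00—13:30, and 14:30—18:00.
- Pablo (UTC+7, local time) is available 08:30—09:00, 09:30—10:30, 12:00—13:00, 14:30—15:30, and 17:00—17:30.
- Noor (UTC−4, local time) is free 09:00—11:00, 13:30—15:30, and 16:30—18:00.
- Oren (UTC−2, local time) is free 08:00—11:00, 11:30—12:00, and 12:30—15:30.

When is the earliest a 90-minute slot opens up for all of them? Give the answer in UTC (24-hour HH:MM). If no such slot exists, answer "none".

none

Maya → UTC: 06:30–07:30, 09:00–11:30, 12:30–16:00.
Pablo → UTC: 01:30–02:00, 02:30–03:30, 05:00–06:00, 07:30–08:30, 10:00–10:30.
Noor → UTC: 13:00–15:00, 17:30–19:30, 20:30–22:00.
Oren → UTC: 10:00–13:00, 13:30–14:00, 14:30–17:30.
Maya ∩ Pablo: 10:00–10:30.
Maya ∩ Pablo ∩ Noor: (none).
Maya ∩ Pablo ∩ Noor ∩ Oren: (none).
Windows ≥ 90 min: (none).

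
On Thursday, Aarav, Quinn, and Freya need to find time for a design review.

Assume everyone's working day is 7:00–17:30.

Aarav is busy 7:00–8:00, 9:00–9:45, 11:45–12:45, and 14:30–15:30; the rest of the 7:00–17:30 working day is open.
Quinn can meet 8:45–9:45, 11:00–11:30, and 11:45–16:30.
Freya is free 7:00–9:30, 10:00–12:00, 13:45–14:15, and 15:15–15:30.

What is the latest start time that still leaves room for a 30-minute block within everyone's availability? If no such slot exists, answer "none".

Aarav free within 07:00–17:30: 08:00–09:00, 09:45–11:45, 12:45–14:30, 15:30–17:30.
Aarav ∩ Quinn: 08:45–09:00, 11:00–11:30, 12:45–14:30, 15:30–16:30.
Aarav ∩ Quinn ∩ Freya: 08:45–09:00, 11:00–11:30, 13:45–14:15.
Windows ≥ 30 min: 11:00–11:30, 13:45–14:15.
Latest start in the last window 13:45–14:15 is 14:15 − 30 min = 13:45.

13:45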